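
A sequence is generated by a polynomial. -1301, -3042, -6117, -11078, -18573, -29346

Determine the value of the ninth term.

-90213

-1741, -3075, -4961, -7495, -10773
-1334, -1886, -2534, -3278
-552, -648, -744
-96, -96
Fourth differences constant at -96.
-744 − 96 = -840;  -3278 − 840 = -4118;  -10773 − 4118 = -14891;  -29346 − 14891 = -44237
-840 − 96 = -936;  -4118 − 936 = -5054;  -14891 − 5054 = -19945;  -44237 − 19945 = -64182
-936 − 96 = -1032;  -5054 − 1032 = -6086;  -19945 − 6086 = -26031;  -64182 − 26031 = -90213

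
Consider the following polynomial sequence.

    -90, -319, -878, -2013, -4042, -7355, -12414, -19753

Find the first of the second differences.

-330

D1: -229, -559, -1135, -2029, -3313, -5059, -7339
D2: -330, -576, -894, -1284, -1746, -2280
D3: -246, -318, -390, -462, -534
D4: -72, -72, -72, -72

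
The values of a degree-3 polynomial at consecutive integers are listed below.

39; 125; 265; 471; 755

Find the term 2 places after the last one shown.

86 , 140 , 206 , 284
54 , 66 , 78
12 , 12
The third differences are constant (12).
78 + 12 = 90;  284 + 90 = 374;  755 + 374 = 1129
90 + 12 = 102;  374 + 102 = 476;  1129 + 476 = 1605

1605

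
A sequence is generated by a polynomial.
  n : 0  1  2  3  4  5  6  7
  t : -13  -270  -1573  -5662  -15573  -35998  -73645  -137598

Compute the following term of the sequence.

-239677

First differences: -257  -1303  -4089  -9911  -20425  -37647  -63953
Second differences: -1046  -2786  -5822  -10514  -17222  -26306
Third differences: -1740  -3036  -4692  -6708  -9084
Fourth differences: -1296  -1656  -2016  -2376
Fifth differences: -360  -360  -360
The fifth differences are constant (-360).
-2376 − 360 = -2736;  -9084 − 2736 = -11820;  -26306 − 11820 = -38126;  -63953 − 38126 = -102079;  -137598 − 102079 = -239677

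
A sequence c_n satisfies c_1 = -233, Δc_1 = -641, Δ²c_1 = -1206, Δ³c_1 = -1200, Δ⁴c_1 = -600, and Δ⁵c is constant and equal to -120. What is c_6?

Build the table forward from the leading diagonal:
Fifth differences: -120  -120  -120  -120  -120  -120
Fourth differences: -600  -720  -840  -960  -1080  -1200
Third differences: -1200  -1800  -2520  -3360  -4320  -5400
Second differences: -1206  -2406  -4206  -6726  -10086  -14406
First differences: -641  -1847  -4253  -8459  -15185  -25271
c: -233  -874  -2721  -6974  -15433  -30618

-30618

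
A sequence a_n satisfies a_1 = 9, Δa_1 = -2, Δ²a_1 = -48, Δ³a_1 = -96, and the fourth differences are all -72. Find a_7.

-3723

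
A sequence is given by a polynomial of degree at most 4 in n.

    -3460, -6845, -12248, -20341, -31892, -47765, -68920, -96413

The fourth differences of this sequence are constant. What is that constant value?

-96

Δ: -3385, -5403, -8093, -11551, -15873, -21155, -27493
Δ²: -2018, -2690, -3458, -4322, -5282, -6338
Δ³: -672, -768, -864, -960, -1056
Δ⁴: -96, -96, -96, -96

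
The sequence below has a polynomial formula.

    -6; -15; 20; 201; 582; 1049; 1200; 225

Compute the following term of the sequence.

-9, 35, 181, 381, 467, 151, -975
44, 146, 200, 86, -316, -1126
102, 54, -114, -402, -810
-48, -168, -288, -408
-120, -120, -120
Constant fifth difference = -120, so extend:
-408 − 120 = -528;  -810 − 528 = -1338;  -1126 − 1338 = -2464;  -975 − 2464 = -3439;  225 − 3439 = -3214

-3214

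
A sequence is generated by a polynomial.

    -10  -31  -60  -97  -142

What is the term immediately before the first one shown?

D1: -21  -29  -37  -45
D2: -8  -8  -8
The second differences are constant at -8.
Work back: -21 + 8 = -13;  -10 + 13 = 3

3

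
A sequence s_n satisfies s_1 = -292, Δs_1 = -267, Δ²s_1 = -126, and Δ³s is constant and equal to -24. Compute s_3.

-952

Build the table forward from the leading diagonal:
Third differences: -24  -24  -24
Second differences: -126  -150  -174
First differences: -267  -393  -543
s: -292  -559  -952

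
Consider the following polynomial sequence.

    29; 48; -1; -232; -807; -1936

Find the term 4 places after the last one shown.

Δ: 19  -49  -231  -575  -1129
Δ²: -68  -182  -344  -554
Δ³: -114  -162  -210
Δ⁴: -48  -48
Constant fourth difference = -48, so extend:
-210 − 48 = -258;  -554 − 258 = -812;  -1129 − 812 = -1941;  -1936 − 1941 = -3877
-258 − 48 = -306;  -812 − 306 = -1118;  -1941 − 1118 = -3059;  -3877 − 3059 = -6936
-306 − 48 = -354;  -1118 − 354 = -1472;  -3059 − 1472 = -4531;  -6936 − 4531 = -11467
-354 − 48 = -402;  -1472 − 402 = -1874;  -4531 − 1874 = -6405;  -11467 − 6405 = -17872

-17872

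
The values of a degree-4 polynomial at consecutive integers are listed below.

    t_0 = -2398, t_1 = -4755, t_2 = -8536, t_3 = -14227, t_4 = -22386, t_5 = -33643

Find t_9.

First differences: -2357  -3781  -5691  -8159  -11257
Second differences: -1424  -1910  -2468  -3098
Third differences: -486  -558  -630
Fourth differences: -72  -72
Constant fourth difference = -72, so extend:
-630 − 72 = -702;  -3098 − 702 = -3800;  -11257 − 3800 = -15057;  -33643 − 15057 = -48700
-702 − 72 = -774;  -3800 − 774 = -4574;  -15057 − 4574 = -19631;  -48700 − 19631 = -68331
-774 − 72 = -846;  -4574 − 846 = -5420;  -19631 − 5420 = -25051;  -68331 − 25051 = -93382
-846 − 72 = -918;  -5420 − 918 = -6338;  -25051 − 6338 = -31389;  -93382 − 31389 = -124771

-124771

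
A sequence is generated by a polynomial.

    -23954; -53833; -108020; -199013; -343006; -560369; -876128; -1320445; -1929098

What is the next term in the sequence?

-29879, -54187, -90993, -143993, -217363, -315759, -444317, -608653
-24308, -36806, -53000, -73370, -98396, -128558, -164336
-12498, -16194, -20370, -25026, -30162, -35778
-3696, -4176, -4656, -5136, -5616
-480, -480, -480, -480
Fifth differences constant at -480.
-5616 − 480 = -6096;  -35778 − 6096 = -41874;  -164336 − 41874 = -206210;  -608653 − 206210 = -814863;  -1929098 − 814863 = -2743961

-2743961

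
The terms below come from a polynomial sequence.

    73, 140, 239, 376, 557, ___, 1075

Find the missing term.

788

Using the first 5 terms:
D1: 67  99  137  181
D2: 32  38  44
D3: 6  6
Constant third difference = 6.
Extend forward: 44 + 6 = 50;  181 + 50 = 231;  557 + 231 = 788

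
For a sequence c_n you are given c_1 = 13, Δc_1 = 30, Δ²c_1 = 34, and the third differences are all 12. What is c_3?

Build the table forward from the leading diagonal:
Third differences: 12, 12, 12
Second differences: 34, 46, 58
First differences: 30, 64, 110
c: 13, 43, 107

107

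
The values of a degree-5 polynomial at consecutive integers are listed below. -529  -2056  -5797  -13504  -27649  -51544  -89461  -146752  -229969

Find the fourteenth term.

-1363384

-1527 , -3741 , -7707 , -14145 , -23895 , -37917 , -57291 , -83217
-2214 , -3966 , -6438 , -9750 , -14022 , -19374 , -25926
-1752 , -2472 , -3312 , -4272 , -5352 , -6552
-720 , -840 , -960 , -1080 , -1200
-120 , -120 , -120 , -120
Constant fifth difference = -120, so extend:
-1200 − 120 = -1320;  -6552 − 1320 = -7872;  -25926 − 7872 = -33798;  -83217 − 33798 = -117015;  -229969 − 117015 = -346984
-1320 − 120 = -1440;  -7872 − 1440 = -9312;  -33798 − 9312 = -43110;  -117015 − 43110 = -160125;  -346984 − 160125 = -507109
-1440 − 120 = -1560;  -9312 − 1560 = -10872;  -43110 − 10872 = -53982;  -160125 − 53982 = -214107;  -507109 − 214107 = -721216
-1560 − 120 = -1680;  -10872 − 1680 = -12552;  -53982 − 12552 = -66534;  -214107 − 66534 = -280641;  -721216 − 280641 = -1001857
-1680 − 120 = -1800;  -12552 − 1800 = -14352;  -66534 − 14352 = -80886;  -280641 − 80886 = -361527;  -1001857 − 361527 = -1363384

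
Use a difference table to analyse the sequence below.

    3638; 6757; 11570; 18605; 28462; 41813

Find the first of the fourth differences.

D1: 3119, 4813, 7035, 9857, 13351
D2: 1694, 2222, 2822, 3494
D3: 528, 600, 672
D4: 72, 72

72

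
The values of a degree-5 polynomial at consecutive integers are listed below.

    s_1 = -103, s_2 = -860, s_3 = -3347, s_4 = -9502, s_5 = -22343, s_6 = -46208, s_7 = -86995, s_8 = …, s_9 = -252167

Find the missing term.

-152402

Using the first 7 terms:
First differences: -757  -2487  -6155  -12841  -23865  -40787
Second differences: -1730  -3668  -6686  -11024  -16922
Third differences: -1938  -3018  -4338  -5898
Fourth differences: -1080  -1320  -1560
Fifth differences: -240  -240
Constant fifth difference = -240.
Extend forward: -1560 − 240 = -1800;  -5898 − 1800 = -7698;  -16922 − 7698 = -24620;  -40787 − 24620 = -65407;  -86995 − 65407 = -152402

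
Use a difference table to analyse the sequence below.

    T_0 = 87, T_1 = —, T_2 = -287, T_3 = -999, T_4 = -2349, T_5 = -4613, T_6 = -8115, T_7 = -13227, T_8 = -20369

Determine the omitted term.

15

Using the last 7 terms:
First differences: -712, -1350, -2264, -3502, -5112, -7142
Second differences: -638, -914, -1238, -1610, -2030
Third differences: -276, -324, -372, -420
Fourth differences: -48, -48, -48
Constant fourth difference = -48.
Extend backward: -276 + 48 = -228;  -638 + 228 = -410;  -712 + 410 = -302;  -287 + 302 = 15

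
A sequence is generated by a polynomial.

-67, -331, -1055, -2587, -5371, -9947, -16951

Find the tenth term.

-60331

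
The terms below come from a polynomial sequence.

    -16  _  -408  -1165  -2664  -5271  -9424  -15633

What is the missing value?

Using the last 6 terms:
Δ: -757  -1499  -2607  -4153  -6209
Δ²: -742  -1108  -1546  -2056
Δ³: -366  -438  -510
Δ⁴: -72  -72
Constant fourth difference = -72.
Extend backward: -366 + 72 = -294;  -742 + 294 = -448;  -757 + 448 = -309;  -408 + 309 = -99

-99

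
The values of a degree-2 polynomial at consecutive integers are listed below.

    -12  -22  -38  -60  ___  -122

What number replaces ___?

Using the first 4 terms:
-10, -16, -22
-6, -6
Constant second difference = -6.
Extend forward: -22 − 6 = -28;  -60 − 28 = -88

-88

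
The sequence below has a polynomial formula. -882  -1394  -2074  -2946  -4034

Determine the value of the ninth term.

-512, -680, -872, -1088
-168, -192, -216
-24, -24
The third differences are constant (-24).
-216 − 24 = -240;  -1088 − 240 = -1328;  -4034 − 1328 = -5362
-240 − 24 = -264;  -1328 − 264 = -1592;  -5362 − 1592 = -6954
-264 − 24 = -288;  -1592 − 288 = -1880;  -6954 − 1880 = -8834
-288 − 24 = -312;  -1880 − 312 = -2192;  -8834 − 2192 = -11026

-11026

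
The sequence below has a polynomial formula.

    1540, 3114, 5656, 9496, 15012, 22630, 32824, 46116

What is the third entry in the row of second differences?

1676

First differences: 1574, 2542, 3840, 5516, 7618, 10194, 13292
Second differences: 968, 1298, 1676, 2102, 2576, 3098
Third differences: 330, 378, 426, 474, 522
Fourth differences: 48, 48, 48, 48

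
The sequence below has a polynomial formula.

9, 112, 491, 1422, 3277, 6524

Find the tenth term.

46152

First differences: 103, 379, 931, 1855, 3247
Second differences: 276, 552, 924, 1392
Third differences: 276, 372, 468
Fourth differences: 96, 96
Fourth differences constant at 96.
468 + 96 = 564;  1392 + 564 = 1956;  3247 + 1956 = 5203;  6524 + 5203 = 11727
564 + 96 = 660;  1956 + 660 = 2616;  5203 + 2616 = 7819;  11727 + 7819 = 19546
660 + 96 = 756;  2616 + 756 = 3372;  7819 + 3372 = 11191;  19546 + 11191 = 30737
756 + 96 = 852;  3372 + 852 = 4224;  11191 + 4224 = 15415;  30737 + 15415 = 46152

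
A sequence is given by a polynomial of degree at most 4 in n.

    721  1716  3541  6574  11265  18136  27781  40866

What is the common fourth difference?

72

Δ: 995, 1825, 3033, 4691, 6871, 9645, 13085
Δ²: 830, 1208, 1658, 2180, 2774, 3440
Δ³: 378, 450, 522, 594, 666
Δ⁴: 72, 72, 72, 72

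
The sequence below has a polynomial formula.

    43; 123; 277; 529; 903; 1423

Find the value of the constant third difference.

First differences: 80, 154, 252, 374, 520
Second differences: 74, 98, 122, 146
Third differences: 24, 24, 24

24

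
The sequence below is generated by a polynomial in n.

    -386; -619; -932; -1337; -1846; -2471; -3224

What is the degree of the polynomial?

Δ: -233, -313, -405, -509, -625, -753
Δ²: -80, -92, -104, -116, -128
Δ³: -12, -12, -12, -12
The third differences are constant, so the polynomial has degree 3.

3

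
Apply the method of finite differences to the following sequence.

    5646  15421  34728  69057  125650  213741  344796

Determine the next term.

532753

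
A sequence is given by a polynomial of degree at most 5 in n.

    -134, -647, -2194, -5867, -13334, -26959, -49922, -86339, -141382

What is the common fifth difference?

-120

D1: -513, -1547, -3673, -7467, -13625, -22963, -36417, -55043
D2: -1034, -2126, -3794, -6158, -9338, -13454, -18626
D3: -1092, -1668, -2364, -3180, -4116, -5172
D4: -576, -696, -816, -936, -1056
D5: -120, -120, -120, -120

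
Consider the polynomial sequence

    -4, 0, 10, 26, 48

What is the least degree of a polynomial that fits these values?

2

D1: 4, 10, 16, 22
D2: 6, 6, 6
The second differences are constant, so the polynomial has degree 2.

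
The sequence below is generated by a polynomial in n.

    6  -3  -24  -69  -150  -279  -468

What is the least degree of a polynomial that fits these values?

First differences: -9, -21, -45, -81, -129, -189
Second differences: -12, -24, -36, -48, -60
Third differences: -12, -12, -12, -12
The third differences are constant, so the polynomial has degree 3.

3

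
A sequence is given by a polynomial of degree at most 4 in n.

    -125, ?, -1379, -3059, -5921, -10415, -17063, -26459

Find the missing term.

Using the last 6 terms:
D1: -1680  -2862  -4494  -6648  -9396
D2: -1182  -1632  -2154  -2748
D3: -450  -522  -594
D4: -72  -72
Constant fourth difference = -72.
Extend backward: -450 + 72 = -378;  -1182 + 378 = -804;  -1680 + 804 = -876;  -1379 + 876 = -503

-503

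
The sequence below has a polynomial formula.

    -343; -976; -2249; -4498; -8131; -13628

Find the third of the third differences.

-480

First differences: -633, -1273, -2249, -3633, -5497
Second differences: -640, -976, -1384, -1864
Third differences: -336, -408, -480
Fourth differences: -72, -72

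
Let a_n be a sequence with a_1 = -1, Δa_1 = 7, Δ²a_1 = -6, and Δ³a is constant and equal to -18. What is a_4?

Build the table forward from the leading diagonal:
D3: -18, -18, -18, -18
D2: -6, -24, -42, -60
D1: 7, 1, -23, -65
a: -1, 6, 7, -16

-16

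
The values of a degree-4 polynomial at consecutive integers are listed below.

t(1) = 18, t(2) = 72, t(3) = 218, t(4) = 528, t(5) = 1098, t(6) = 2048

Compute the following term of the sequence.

D1: 54, 146, 310, 570, 950
D2: 92, 164, 260, 380
D3: 72, 96, 120
D4: 24, 24
Fourth differences constant at 24.
120 + 24 = 144;  380 + 144 = 524;  950 + 524 = 1474;  2048 + 1474 = 3522

3522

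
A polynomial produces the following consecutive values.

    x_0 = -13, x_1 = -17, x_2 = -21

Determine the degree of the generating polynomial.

1

D1: -4, -4
The first differences are constant, so the polynomial has degree 1.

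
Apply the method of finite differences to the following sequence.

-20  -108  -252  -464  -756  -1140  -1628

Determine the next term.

-2232

D1: -88, -144, -212, -292, -384, -488
D2: -56, -68, -80, -92, -104
D3: -12, -12, -12, -12
Third differences constant at -12.
-104 − 12 = -116;  -488 − 116 = -604;  -1628 − 604 = -2232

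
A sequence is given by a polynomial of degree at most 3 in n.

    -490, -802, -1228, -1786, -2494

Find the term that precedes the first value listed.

D1: -312, -426, -558, -708
D2: -114, -132, -150
D3: -18, -18
The third differences are constant at -18.
Work back: -114 + 18 = -96;  -312 + 96 = -216;  -490 + 216 = -274

-274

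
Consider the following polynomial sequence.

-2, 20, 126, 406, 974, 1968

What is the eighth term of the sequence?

5906

Δ: 22, 106, 280, 568, 994
Δ²: 84, 174, 288, 426
Δ³: 90, 114, 138
Δ⁴: 24, 24
Constant fourth difference = 24, so extend:
138 + 24 = 162;  426 + 162 = 588;  994 + 588 = 1582;  1968 + 1582 = 3550
162 + 24 = 186;  588 + 186 = 774;  1582 + 774 = 2356;  3550 + 2356 = 5906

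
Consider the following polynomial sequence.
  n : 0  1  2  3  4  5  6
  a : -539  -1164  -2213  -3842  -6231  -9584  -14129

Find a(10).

Δ: -625 , -1049 , -1629 , -2389 , -3353 , -4545
Δ²: -424 , -580 , -760 , -964 , -1192
Δ³: -156 , -180 , -204 , -228
Δ⁴: -24 , -24 , -24
Fourth differences constant at -24.
-228 − 24 = -252;  -1192 − 252 = -1444;  -4545 − 1444 = -5989;  -14129 − 5989 = -20118
-252 − 24 = -276;  -1444 − 276 = -1720;  -5989 − 1720 = -7709;  -20118 − 7709 = -27827
-276 − 24 = -300;  -1720 − 300 = -2020;  -7709 − 2020 = -9729;  -27827 − 9729 = -37556
-300 − 24 = -324;  -2020 − 324 = -2344;  -9729 − 2344 = -12073;  -37556 − 12073 = -49629

-49629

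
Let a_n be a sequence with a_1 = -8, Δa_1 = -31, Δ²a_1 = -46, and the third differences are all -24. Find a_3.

Build the table forward from the leading diagonal:
Δ³: -24, -24, -24
Δ²: -46, -70, -94
Δ: -31, -77, -147
a: -8, -39, -116

-116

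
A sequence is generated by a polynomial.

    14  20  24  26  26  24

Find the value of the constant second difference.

D1: 6, 4, 2, 0, -2
D2: -2, -2, -2, -2

-2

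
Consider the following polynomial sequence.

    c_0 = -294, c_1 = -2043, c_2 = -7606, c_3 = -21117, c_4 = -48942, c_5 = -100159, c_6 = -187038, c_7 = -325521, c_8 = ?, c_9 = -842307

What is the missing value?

-535702

Using the first 8 terms:
Δ: -1749, -5563, -13511, -27825, -51217, -86879, -138483
Δ²: -3814, -7948, -14314, -23392, -35662, -51604
Δ³: -4134, -6366, -9078, -12270, -15942
Δ⁴: -2232, -2712, -3192, -3672
Δ⁵: -480, -480, -480
Constant fifth difference = -480.
Extend forward: -3672 − 480 = -4152;  -15942 − 4152 = -20094;  -51604 − 20094 = -71698;  -138483 − 71698 = -210181;  -325521 − 210181 = -535702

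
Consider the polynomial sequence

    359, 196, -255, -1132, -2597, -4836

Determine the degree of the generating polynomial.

4

-163, -451, -877, -1465, -2239
-288, -426, -588, -774
-138, -162, -186
-24, -24
The fourth differences are constant, so the polynomial has degree 4.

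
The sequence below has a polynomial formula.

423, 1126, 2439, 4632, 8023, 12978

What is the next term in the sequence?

Δ: 703  1313  2193  3391  4955
Δ²: 610  880  1198  1564
Δ³: 270  318  366
Δ⁴: 48  48
Constant fourth difference = 48, so extend:
366 + 48 = 414;  1564 + 414 = 1978;  4955 + 1978 = 6933;  12978 + 6933 = 19911

19911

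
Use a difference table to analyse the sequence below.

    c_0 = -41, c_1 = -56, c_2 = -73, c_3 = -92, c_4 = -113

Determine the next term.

First differences: -15 , -17 , -19 , -21
Second differences: -2 , -2 , -2
Constant second difference = -2, so extend:
-21 − 2 = -23;  -113 − 23 = -136

-136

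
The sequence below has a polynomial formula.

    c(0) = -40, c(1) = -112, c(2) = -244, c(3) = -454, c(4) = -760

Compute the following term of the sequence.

-1180

First differences: -72  -132  -210  -306
Second differences: -60  -78  -96
Third differences: -18  -18
Third differences constant at -18.
-96 − 18 = -114;  -306 − 114 = -420;  -760 − 420 = -1180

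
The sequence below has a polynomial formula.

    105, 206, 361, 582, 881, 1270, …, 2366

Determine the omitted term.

1761

Using the first 6 terms:
Δ: 101, 155, 221, 299, 389
Δ²: 54, 66, 78, 90
Δ³: 12, 12, 12
Constant third difference = 12.
Extend forward: 90 + 12 = 102;  389 + 102 = 491;  1270 + 491 = 1761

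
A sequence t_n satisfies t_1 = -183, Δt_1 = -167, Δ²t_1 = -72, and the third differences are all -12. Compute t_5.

-1331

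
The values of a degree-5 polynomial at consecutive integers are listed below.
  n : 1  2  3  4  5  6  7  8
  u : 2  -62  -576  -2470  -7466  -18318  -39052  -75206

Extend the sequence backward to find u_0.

-6

Δ: -64  -514  -1894  -4996  -10852  -20734  -36154
Δ²: -450  -1380  -3102  -5856  -9882  -15420
Δ³: -930  -1722  -2754  -4026  -5538
Δ⁴: -792  -1032  -1272  -1512
Δ⁵: -240  -240  -240
The fifth differences are constant at -240.
Work back: -792 + 240 = -552;  -930 + 552 = -378;  -450 + 378 = -72;  -64 + 72 = 8;  2 − 8 = -6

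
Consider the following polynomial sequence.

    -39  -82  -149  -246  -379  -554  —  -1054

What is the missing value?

Using the first 6 terms:
D1: -43  -67  -97  -133  -175
D2: -24  -30  -36  -42
D3: -6  -6  -6
Constant third difference = -6.
Extend forward: -42 − 6 = -48;  -175 − 48 = -223;  -554 − 223 = -777

-777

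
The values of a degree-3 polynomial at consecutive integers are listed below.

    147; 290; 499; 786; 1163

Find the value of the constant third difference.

12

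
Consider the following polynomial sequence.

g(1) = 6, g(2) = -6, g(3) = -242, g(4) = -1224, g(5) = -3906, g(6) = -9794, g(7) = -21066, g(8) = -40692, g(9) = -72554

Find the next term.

Δ: -12, -236, -982, -2682, -5888, -11272, -19626, -31862
Δ²: -224, -746, -1700, -3206, -5384, -8354, -12236
Δ³: -522, -954, -1506, -2178, -2970, -3882
Δ⁴: -432, -552, -672, -792, -912
Δ⁵: -120, -120, -120, -120
The fifth differences are constant (-120).
-912 − 120 = -1032;  -3882 − 1032 = -4914;  -12236 − 4914 = -17150;  -31862 − 17150 = -49012;  -72554 − 49012 = -121566

-121566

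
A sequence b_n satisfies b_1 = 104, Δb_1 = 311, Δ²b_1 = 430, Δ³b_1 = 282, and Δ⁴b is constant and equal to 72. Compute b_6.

9139

Build the table forward from the leading diagonal:
Δ⁴: 72, 72, 72, 72, 72, 72
Δ³: 282, 354, 426, 498, 570, 642
Δ²: 430, 712, 1066, 1492, 1990, 2560
Δ: 311, 741, 1453, 2519, 4011, 6001
b: 104, 415, 1156, 2609, 5128, 9139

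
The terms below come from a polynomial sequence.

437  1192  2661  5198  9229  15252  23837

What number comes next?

35626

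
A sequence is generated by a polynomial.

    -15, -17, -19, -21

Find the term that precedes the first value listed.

-2  -2  -2
The first differences are constant at -2.
Work back: -15 + 2 = -13

-13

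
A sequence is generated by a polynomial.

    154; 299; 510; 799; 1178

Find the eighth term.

2975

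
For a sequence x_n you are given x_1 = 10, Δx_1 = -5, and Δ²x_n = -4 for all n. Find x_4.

-17

Build the table forward from the leading diagonal:
Δ²: -4, -4, -4, -4
Δ: -5, -9, -13, -17
x: 10, 5, -4, -17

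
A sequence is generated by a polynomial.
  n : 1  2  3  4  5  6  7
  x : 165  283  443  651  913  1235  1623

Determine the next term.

2083

D1: 118, 160, 208, 262, 322, 388
D2: 42, 48, 54, 60, 66
D3: 6, 6, 6, 6
Constant third difference = 6, so extend:
66 + 6 = 72;  388 + 72 = 460;  1623 + 460 = 2083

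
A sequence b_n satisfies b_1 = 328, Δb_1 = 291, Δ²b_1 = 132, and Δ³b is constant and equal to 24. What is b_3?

Build the table forward from the leading diagonal:
Δ³: 24, 24, 24
Δ²: 132, 156, 180
Δ: 291, 423, 579
b: 328, 619, 1042

1042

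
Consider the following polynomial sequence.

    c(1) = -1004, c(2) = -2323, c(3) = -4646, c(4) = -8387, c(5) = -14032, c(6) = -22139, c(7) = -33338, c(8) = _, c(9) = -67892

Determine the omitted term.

-48331

Using the first 7 terms:
D1: -1319, -2323, -3741, -5645, -8107, -11199
D2: -1004, -1418, -1904, -2462, -3092
D3: -414, -486, -558, -630
D4: -72, -72, -72
Constant fourth difference = -72.
Extend forward: -630 − 72 = -702;  -3092 − 702 = -3794;  -11199 − 3794 = -14993;  -33338 − 14993 = -48331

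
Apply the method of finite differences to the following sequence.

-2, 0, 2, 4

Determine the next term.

6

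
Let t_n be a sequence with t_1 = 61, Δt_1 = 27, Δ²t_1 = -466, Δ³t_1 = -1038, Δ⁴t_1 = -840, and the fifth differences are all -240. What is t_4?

-2294

Build the table forward from the leading diagonal:
Δ⁵: -240, -240, -240, -240
Δ⁴: -840, -1080, -1320, -1560
Δ³: -1038, -1878, -2958, -4278
Δ²: -466, -1504, -3382, -6340
Δ: 27, -439, -1943, -5325
t: 61, 88, -351, -2294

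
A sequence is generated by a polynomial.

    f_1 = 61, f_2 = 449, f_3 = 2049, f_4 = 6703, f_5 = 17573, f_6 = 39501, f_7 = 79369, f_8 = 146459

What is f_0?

3

D1: 388, 1600, 4654, 10870, 21928, 39868, 67090
D2: 1212, 3054, 6216, 11058, 17940, 27222
D3: 1842, 3162, 4842, 6882, 9282
D4: 1320, 1680, 2040, 2400
D5: 360, 360, 360
The fifth differences are constant at 360.
Work back: 1320 − 360 = 960;  1842 − 960 = 882;  1212 − 882 = 330;  388 − 330 = 58;  61 − 58 = 3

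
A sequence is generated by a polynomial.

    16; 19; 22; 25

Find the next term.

28

Δ: 3, 3, 3
First differences constant at 3.
25 + 3 = 28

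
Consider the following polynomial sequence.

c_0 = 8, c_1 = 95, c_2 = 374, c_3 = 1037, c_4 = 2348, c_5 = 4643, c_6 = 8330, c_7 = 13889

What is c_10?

87, 279, 663, 1311, 2295, 3687, 5559
192, 384, 648, 984, 1392, 1872
192, 264, 336, 408, 480
72, 72, 72, 72
Fourth differences constant at 72.
480 + 72 = 552;  1872 + 552 = 2424;  5559 + 2424 = 7983;  13889 + 7983 = 21872
552 + 72 = 624;  2424 + 624 = 3048;  7983 + 3048 = 11031;  21872 + 11031 = 32903
624 + 72 = 696;  3048 + 696 = 3744;  11031 + 3744 = 14775;  32903 + 14775 = 47678

47678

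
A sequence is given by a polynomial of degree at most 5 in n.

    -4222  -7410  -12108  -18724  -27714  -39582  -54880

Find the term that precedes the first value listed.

-2184

-3188, -4698, -6616, -8990, -11868, -15298
-1510, -1918, -2374, -2878, -3430
-408, -456, -504, -552
-48, -48, -48
The fourth differences are constant at -48.
Work back: -408 + 48 = -360;  -1510 + 360 = -1150;  -3188 + 1150 = -2038;  -4222 + 2038 = -2184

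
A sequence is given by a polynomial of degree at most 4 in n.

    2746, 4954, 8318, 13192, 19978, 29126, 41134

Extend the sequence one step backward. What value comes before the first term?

1388

First differences: 2208  3364  4874  6786  9148  12008
Second differences: 1156  1510  1912  2362  2860
Third differences: 354  402  450  498
Fourth differences: 48  48  48
The fourth differences are constant at 48.
Work back: 354 − 48 = 306;  1156 − 306 = 850;  2208 − 850 = 1358;  2746 − 1358 = 1388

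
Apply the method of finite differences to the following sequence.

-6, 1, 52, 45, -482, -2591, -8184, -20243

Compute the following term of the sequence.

Δ: 7 , 51 , -7 , -527 , -2109 , -5593 , -12059
Δ²: 44 , -58 , -520 , -1582 , -3484 , -6466
Δ³: -102 , -462 , -1062 , -1902 , -2982
Δ⁴: -360 , -600 , -840 , -1080
Δ⁵: -240 , -240 , -240
The fifth differences are constant (-240).
-1080 − 240 = -1320;  -2982 − 1320 = -4302;  -6466 − 4302 = -10768;  -12059 − 10768 = -22827;  -20243 − 22827 = -43070

-43070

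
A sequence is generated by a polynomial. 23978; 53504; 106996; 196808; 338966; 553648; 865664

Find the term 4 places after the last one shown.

Δ: 29526  53492  89812  142158  214682  312016
Δ²: 23966  36320  52346  72524  97334
Δ³: 12354  16026  20178  24810
Δ⁴: 3672  4152  4632
Δ⁵: 480  480
The fifth differences are constant (480).
4632 + 480 = 5112;  24810 + 5112 = 29922;  97334 + 29922 = 127256;  312016 + 127256 = 439272;  865664 + 439272 = 1304936
5112 + 480 = 5592;  29922 + 5592 = 35514;  127256 + 35514 = 162770;  439272 + 162770 = 602042;  1304936 + 602042 = 1906978
5592 + 480 = 6072;  35514 + 6072 = 41586;  162770 + 41586 = 204356;  602042 + 204356 = 806398;  1906978 + 806398 = 2713376
6072 + 480 = 6552;  41586 + 6552 = 48138;  204356 + 48138 = 252494;  806398 + 252494 = 1058892;  2713376 + 1058892 = 3772268

3772268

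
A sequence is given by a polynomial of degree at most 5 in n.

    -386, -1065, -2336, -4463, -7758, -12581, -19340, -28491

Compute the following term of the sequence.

-40538

-679, -1271, -2127, -3295, -4823, -6759, -9151
-592, -856, -1168, -1528, -1936, -2392
-264, -312, -360, -408, -456
-48, -48, -48, -48
Fourth differences constant at -48.
-456 − 48 = -504;  -2392 − 504 = -2896;  -9151 − 2896 = -12047;  -28491 − 12047 = -40538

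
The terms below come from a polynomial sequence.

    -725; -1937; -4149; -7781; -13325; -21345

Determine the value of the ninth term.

Δ: -1212  -2212  -3632  -5544  -8020
Δ²: -1000  -1420  -1912  -2476
Δ³: -420  -492  -564
Δ⁴: -72  -72
Fourth differences constant at -72.
-564 − 72 = -636;  -2476 − 636 = -3112;  -8020 − 3112 = -11132;  -21345 − 11132 = -32477
-636 − 72 = -708;  -3112 − 708 = -3820;  -11132 − 3820 = -14952;  -32477 − 14952 = -47429
-708 − 72 = -780;  -3820 − 780 = -4600;  -14952 − 4600 = -19552;  -47429 − 19552 = -66981

-66981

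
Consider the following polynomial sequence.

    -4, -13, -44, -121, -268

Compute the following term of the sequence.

-509

-9  -31  -77  -147
-22  -46  -70
-24  -24
The third differences are constant (-24).
-70 − 24 = -94;  -147 − 94 = -241;  -268 − 241 = -509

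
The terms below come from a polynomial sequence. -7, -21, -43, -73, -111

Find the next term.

-14, -22, -30, -38
-8, -8, -8
The second differences are constant (-8).
-38 − 8 = -46;  -111 − 46 = -157

-157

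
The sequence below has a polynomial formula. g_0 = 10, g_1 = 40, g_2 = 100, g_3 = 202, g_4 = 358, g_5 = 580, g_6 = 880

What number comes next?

1270

D1: 30, 60, 102, 156, 222, 300
D2: 30, 42, 54, 66, 78
D3: 12, 12, 12, 12
Constant third difference = 12, so extend:
78 + 12 = 90;  300 + 90 = 390;  880 + 390 = 1270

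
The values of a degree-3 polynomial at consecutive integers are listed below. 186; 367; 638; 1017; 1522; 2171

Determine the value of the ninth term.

181, 271, 379, 505, 649
90, 108, 126, 144
18, 18, 18
Third differences constant at 18.
144 + 18 = 162;  649 + 162 = 811;  2171 + 811 = 2982
162 + 18 = 180;  811 + 180 = 991;  2982 + 991 = 3973
180 + 18 = 198;  991 + 198 = 1189;  3973 + 1189 = 5162

5162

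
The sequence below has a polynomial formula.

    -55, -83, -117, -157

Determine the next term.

D1: -28, -34, -40
D2: -6, -6
The second differences are constant (-6).
-40 − 6 = -46;  -157 − 46 = -203

-203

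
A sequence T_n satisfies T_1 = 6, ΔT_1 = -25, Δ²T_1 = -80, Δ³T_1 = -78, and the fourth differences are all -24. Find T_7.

Build the table forward from the leading diagonal:
Fourth differences: -24, -24, -24, -24, -24, -24, -24
Third differences: -78, -102, -126, -150, -174, -198, -222
Second differences: -80, -158, -260, -386, -536, -710, -908
First differences: -25, -105, -263, -523, -909, -1445, -2155
T: 6, -19, -124, -387, -910, -1819, -3264

-3264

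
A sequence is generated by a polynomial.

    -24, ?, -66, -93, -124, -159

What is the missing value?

Using the last 4 terms:
Δ: -27, -31, -35
Δ²: -4, -4
Constant second difference = -4.
Extend backward: -27 + 4 = -23;  -66 + 23 = -43

-43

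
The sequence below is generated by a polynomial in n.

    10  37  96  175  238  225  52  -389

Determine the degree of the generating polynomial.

4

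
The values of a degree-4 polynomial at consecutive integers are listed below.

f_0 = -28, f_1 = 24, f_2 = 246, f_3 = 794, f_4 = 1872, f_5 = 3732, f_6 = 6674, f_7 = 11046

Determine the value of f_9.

Δ: 52  222  548  1078  1860  2942  4372
Δ²: 170  326  530  782  1082  1430
Δ³: 156  204  252  300  348
Δ⁴: 48  48  48  48
The fourth differences are constant (48).
348 + 48 = 396;  1430 + 396 = 1826;  4372 + 1826 = 6198;  11046 + 6198 = 17244
396 + 48 = 444;  1826 + 444 = 2270;  6198 + 2270 = 8468;  17244 + 8468 = 25712

25712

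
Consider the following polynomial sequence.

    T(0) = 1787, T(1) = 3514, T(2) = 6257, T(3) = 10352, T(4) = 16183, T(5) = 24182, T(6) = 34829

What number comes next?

D1: 1727, 2743, 4095, 5831, 7999, 10647
D2: 1016, 1352, 1736, 2168, 2648
D3: 336, 384, 432, 480
D4: 48, 48, 48
Fourth differences constant at 48.
480 + 48 = 528;  2648 + 528 = 3176;  10647 + 3176 = 13823;  34829 + 13823 = 48652

48652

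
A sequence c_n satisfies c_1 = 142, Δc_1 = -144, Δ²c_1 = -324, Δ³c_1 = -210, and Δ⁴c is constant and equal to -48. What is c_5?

Build the table forward from the leading diagonal:
Δ⁴: -48  -48  -48  -48  -48
Δ³: -210  -258  -306  -354  -402
Δ²: -324  -534  -792  -1098  -1452
Δ: -144  -468  -1002  -1794  -2892
c: 142  -2  -470  -1472  -3266

-3266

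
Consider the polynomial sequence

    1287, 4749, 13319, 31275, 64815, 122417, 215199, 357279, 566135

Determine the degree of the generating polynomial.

5

3462, 8570, 17956, 33540, 57602, 92782, 142080, 208856
5108, 9386, 15584, 24062, 35180, 49298, 66776
4278, 6198, 8478, 11118, 14118, 17478
1920, 2280, 2640, 3000, 3360
360, 360, 360, 360
The fifth differences are constant, so the polynomial has degree 5.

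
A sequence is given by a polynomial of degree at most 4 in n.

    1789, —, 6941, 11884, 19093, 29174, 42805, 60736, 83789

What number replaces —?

3730

Using the last 7 terms:
4943, 7209, 10081, 13631, 17931, 23053
2266, 2872, 3550, 4300, 5122
606, 678, 750, 822
72, 72, 72
Constant fourth difference = 72.
Extend backward: 606 − 72 = 534;  2266 − 534 = 1732;  4943 − 1732 = 3211;  6941 − 3211 = 3730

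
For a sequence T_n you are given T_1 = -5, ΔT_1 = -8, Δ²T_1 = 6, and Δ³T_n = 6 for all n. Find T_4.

Build the table forward from the leading diagonal:
D3: 6, 6, 6, 6
D2: 6, 12, 18, 24
D1: -8, -2, 10, 28
T: -5, -13, -15, -5

-5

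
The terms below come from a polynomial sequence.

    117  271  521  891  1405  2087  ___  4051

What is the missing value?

Using the first 6 terms:
First differences: 154, 250, 370, 514, 682
Second differences: 96, 120, 144, 168
Third differences: 24, 24, 24
Constant third difference = 24.
Extend forward: 168 + 24 = 192;  682 + 192 = 874;  2087 + 874 = 2961

2961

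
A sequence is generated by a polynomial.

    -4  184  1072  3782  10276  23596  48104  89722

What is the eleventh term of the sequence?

First differences: 188 , 888 , 2710 , 6494 , 13320 , 24508 , 41618
Second differences: 700 , 1822 , 3784 , 6826 , 11188 , 17110
Third differences: 1122 , 1962 , 3042 , 4362 , 5922
Fourth differences: 840 , 1080 , 1320 , 1560
Fifth differences: 240 , 240 , 240
Fifth differences constant at 240.
1560 + 240 = 1800;  5922 + 1800 = 7722;  17110 + 7722 = 24832;  41618 + 24832 = 66450;  89722 + 66450 = 156172
1800 + 240 = 2040;  7722 + 2040 = 9762;  24832 + 9762 = 34594;  66450 + 34594 = 101044;  156172 + 101044 = 257216
2040 + 240 = 2280;  9762 + 2280 = 12042;  34594 + 12042 = 46636;  101044 + 46636 = 147680;  257216 + 147680 = 404896

404896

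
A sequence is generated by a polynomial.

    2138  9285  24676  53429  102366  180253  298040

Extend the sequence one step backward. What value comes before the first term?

D1: 7147  15391  28753  48937  77887  117787
D2: 8244  13362  20184  28950  39900
D3: 5118  6822  8766  10950
D4: 1704  1944  2184
D5: 240  240
The fifth differences are constant at 240.
Work back: 1704 − 240 = 1464;  5118 − 1464 = 3654;  8244 − 3654 = 4590;  7147 − 4590 = 2557;  2138 − 2557 = -419

-419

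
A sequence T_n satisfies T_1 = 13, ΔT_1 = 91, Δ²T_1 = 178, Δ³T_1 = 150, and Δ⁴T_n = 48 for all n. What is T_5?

Build the table forward from the leading diagonal:
D4: 48, 48, 48, 48, 48
D3: 150, 198, 246, 294, 342
D2: 178, 328, 526, 772, 1066
D1: 91, 269, 597, 1123, 1895
T: 13, 104, 373, 970, 2093

2093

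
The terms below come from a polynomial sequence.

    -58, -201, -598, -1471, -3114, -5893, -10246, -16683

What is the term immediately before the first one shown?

-143, -397, -873, -1643, -2779, -4353, -6437
-254, -476, -770, -1136, -1574, -2084
-222, -294, -366, -438, -510
-72, -72, -72, -72
The fourth differences are constant at -72.
Work back: -222 + 72 = -150;  -254 + 150 = -104;  -143 + 104 = -39;  -58 + 39 = -19

-19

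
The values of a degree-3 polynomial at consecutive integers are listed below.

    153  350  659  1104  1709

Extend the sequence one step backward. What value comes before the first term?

197, 309, 445, 605
112, 136, 160
24, 24
The third differences are constant at 24.
Work back: 112 − 24 = 88;  197 − 88 = 109;  153 − 109 = 44

44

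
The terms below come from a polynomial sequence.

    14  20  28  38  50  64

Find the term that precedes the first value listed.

10

D1: 6, 8, 10, 12, 14
D2: 2, 2, 2, 2
The second differences are constant at 2.
Work back: 6 − 2 = 4;  14 − 4 = 10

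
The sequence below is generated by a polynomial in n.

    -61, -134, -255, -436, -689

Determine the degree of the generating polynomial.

-73, -121, -181, -253
-48, -60, -72
-12, -12
The third differences are constant, so the polynomial has degree 3.

3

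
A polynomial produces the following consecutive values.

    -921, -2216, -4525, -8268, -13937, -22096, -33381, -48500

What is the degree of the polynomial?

4

-1295, -2309, -3743, -5669, -8159, -11285, -15119
-1014, -1434, -1926, -2490, -3126, -3834
-420, -492, -564, -636, -708
-72, -72, -72, -72
The fourth differences are constant, so the polynomial has degree 4.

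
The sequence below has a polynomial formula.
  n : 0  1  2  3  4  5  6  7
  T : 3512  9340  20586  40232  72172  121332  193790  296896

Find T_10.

885202

5828 , 11246 , 19646 , 31940 , 49160 , 72458 , 103106
5418 , 8400 , 12294 , 17220 , 23298 , 30648
2982 , 3894 , 4926 , 6078 , 7350
912 , 1032 , 1152 , 1272
120 , 120 , 120
Constant fifth difference = 120, so extend:
1272 + 120 = 1392;  7350 + 1392 = 8742;  30648 + 8742 = 39390;  103106 + 39390 = 142496;  296896 + 142496 = 439392
1392 + 120 = 1512;  8742 + 1512 = 10254;  39390 + 10254 = 49644;  142496 + 49644 = 192140;  439392 + 192140 = 631532
1512 + 120 = 1632;  10254 + 1632 = 11886;  49644 + 11886 = 61530;  192140 + 61530 = 253670;  631532 + 253670 = 885202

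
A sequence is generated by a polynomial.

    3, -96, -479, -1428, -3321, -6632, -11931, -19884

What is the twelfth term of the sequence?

-94916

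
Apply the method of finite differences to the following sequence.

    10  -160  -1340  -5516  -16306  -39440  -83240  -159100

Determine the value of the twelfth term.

Δ: -170  -1180  -4176  -10790  -23134  -43800  -75860
Δ²: -1010  -2996  -6614  -12344  -20666  -32060
Δ³: -1986  -3618  -5730  -8322  -11394
Δ⁴: -1632  -2112  -2592  -3072
Δ⁵: -480  -480  -480
The fifth differences are constant (-480).
-3072 − 480 = -3552;  -11394 − 3552 = -14946;  -32060 − 14946 = -47006;  -75860 − 47006 = -122866;  -159100 − 122866 = -281966
-3552 − 480 = -4032;  -14946 − 4032 = -18978;  -47006 − 18978 = -65984;  -122866 − 65984 = -188850;  -281966 − 188850 = -470816
-4032 − 480 = -4512;  -18978 − 4512 = -23490;  -65984 − 23490 = -89474;  -188850 − 89474 = -278324;  -470816 − 278324 = -749140
-4512 − 480 = -4992;  -23490 − 4992 = -28482;  -89474 − 28482 = -117956;  -278324 − 117956 = -396280;  -749140 − 396280 = -1145420

-1145420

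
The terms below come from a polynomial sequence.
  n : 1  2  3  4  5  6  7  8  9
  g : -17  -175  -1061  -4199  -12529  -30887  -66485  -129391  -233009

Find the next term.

Δ: -158, -886, -3138, -8330, -18358, -35598, -62906, -103618
Δ²: -728, -2252, -5192, -10028, -17240, -27308, -40712
Δ³: -1524, -2940, -4836, -7212, -10068, -13404
Δ⁴: -1416, -1896, -2376, -2856, -3336
Δ⁵: -480, -480, -480, -480
The fifth differences are constant (-480).
-3336 − 480 = -3816;  -13404 − 3816 = -17220;  -40712 − 17220 = -57932;  -103618 − 57932 = -161550;  -233009 − 161550 = -394559

-394559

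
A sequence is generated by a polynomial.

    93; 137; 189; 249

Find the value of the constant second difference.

8

D1: 44, 52, 60
D2: 8, 8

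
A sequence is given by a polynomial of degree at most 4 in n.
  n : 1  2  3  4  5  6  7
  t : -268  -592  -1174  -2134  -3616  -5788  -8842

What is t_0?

Δ: -324  -582  -960  -1482  -2172  -3054
Δ²: -258  -378  -522  -690  -882
Δ³: -120  -144  -168  -192
Δ⁴: -24  -24  -24
The fourth differences are constant at -24.
Work back: -120 + 24 = -96;  -258 + 96 = -162;  -324 + 162 = -162;  -268 + 162 = -106

-106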